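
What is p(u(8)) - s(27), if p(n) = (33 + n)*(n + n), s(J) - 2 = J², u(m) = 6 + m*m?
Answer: 13689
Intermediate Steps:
u(m) = 6 + m²
s(J) = 2 + J²
p(n) = 2*n*(33 + n) (p(n) = (33 + n)*(2*n) = 2*n*(33 + n))
p(u(8)) - s(27) = 2*(6 + 8²)*(33 + (6 + 8²)) - (2 + 27²) = 2*(6 + 64)*(33 + (6 + 64)) - (2 + 729) = 2*70*(33 + 70) - 1*731 = 2*70*103 - 731 = 14420 - 731 = 13689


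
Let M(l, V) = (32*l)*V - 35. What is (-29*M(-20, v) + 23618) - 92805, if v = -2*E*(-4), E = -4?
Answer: -662092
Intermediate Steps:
v = -32 (v = -2*(-4)*(-4) = 8*(-4) = -32)
M(l, V) = -35 + 32*V*l (M(l, V) = 32*V*l - 35 = -35 + 32*V*l)
(-29*M(-20, v) + 23618) - 92805 = (-29*(-35 + 32*(-32)*(-20)) + 23618) - 92805 = (-29*(-35 + 20480) + 23618) - 92805 = (-29*20445 + 23618) - 92805 = (-592905 + 23618) - 92805 = -569287 - 92805 = -662092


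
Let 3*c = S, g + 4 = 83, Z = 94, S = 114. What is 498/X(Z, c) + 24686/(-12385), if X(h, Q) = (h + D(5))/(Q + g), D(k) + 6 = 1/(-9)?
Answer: 6475093064/9796535 ≈ 660.96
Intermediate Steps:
D(k) = -55/9 (D(k) = -6 + 1/(-9) = -6 - ⅑ = -55/9)
g = 79 (g = -4 + 83 = 79)
c = 38 (c = (⅓)*114 = 38)
X(h, Q) = (-55/9 + h)/(79 + Q) (X(h, Q) = (h - 55/9)/(Q + 79) = (-55/9 + h)/(79 + Q))
498/X(Z, c) + 24686/(-12385) = 498/(((-55/9 + 94)/(79 + 38))) + 24686/(-12385) = 498/(((791/9)/117)) + 24686*(-1/12385) = 498/(((1/117)*(791/9))) - 24686/12385 = 498/(791/1053) - 24686/12385 = 498*(1053/791) - 24686/12385 = 524394/791 - 24686/12385 = 6475093064/9796535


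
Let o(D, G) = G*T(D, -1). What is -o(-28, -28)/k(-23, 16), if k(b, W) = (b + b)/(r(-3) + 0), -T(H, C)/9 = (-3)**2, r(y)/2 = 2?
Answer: 4536/23 ≈ 197.22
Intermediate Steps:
r(y) = 4 (r(y) = 2*2 = 4)
T(H, C) = -81 (T(H, C) = -9*(-3)**2 = -9*9 = -81)
k(b, W) = b/2 (k(b, W) = (b + b)/(4 + 0) = (2*b)/4 = (2*b)*(1/4) = b/2)
o(D, G) = -81*G (o(D, G) = G*(-81) = -81*G)
-o(-28, -28)/k(-23, 16) = -(-81*(-28))/((1/2)*(-23)) = -2268/(-23/2) = -2268*(-2)/23 = -1*(-4536/23) = 4536/23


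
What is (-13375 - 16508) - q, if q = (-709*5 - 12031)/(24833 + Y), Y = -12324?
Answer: -373790871/12509 ≈ -29882.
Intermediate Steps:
q = -15576/12509 (q = (-709*5 - 12031)/(24833 - 12324) = (-3545 - 12031)/12509 = -15576*1/12509 = -15576/12509 ≈ -1.2452)
(-13375 - 16508) - q = (-13375 - 16508) - 1*(-15576/12509) = -29883 + 15576/12509 = -373790871/12509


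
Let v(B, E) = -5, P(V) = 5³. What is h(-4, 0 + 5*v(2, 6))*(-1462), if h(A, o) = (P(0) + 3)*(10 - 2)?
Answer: -1497088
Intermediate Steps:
P(V) = 125
h(A, o) = 1024 (h(A, o) = (125 + 3)*(10 - 2) = 128*8 = 1024)
h(-4, 0 + 5*v(2, 6))*(-1462) = 1024*(-1462) = -1497088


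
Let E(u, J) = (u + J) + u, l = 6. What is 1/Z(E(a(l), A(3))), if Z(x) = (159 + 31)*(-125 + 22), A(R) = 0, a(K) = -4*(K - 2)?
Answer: -1/19570 ≈ -5.1099e-5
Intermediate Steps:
a(K) = 8 - 4*K (a(K) = -4*(-2 + K) = 8 - 4*K)
E(u, J) = J + 2*u (E(u, J) = (J + u) + u = J + 2*u)
Z(x) = -19570 (Z(x) = 190*(-103) = -19570)
1/Z(E(a(l), A(3))) = 1/(-19570) = -1/19570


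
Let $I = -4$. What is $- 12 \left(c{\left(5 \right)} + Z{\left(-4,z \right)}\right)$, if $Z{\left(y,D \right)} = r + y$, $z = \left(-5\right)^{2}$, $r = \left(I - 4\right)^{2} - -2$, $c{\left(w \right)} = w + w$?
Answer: $-864$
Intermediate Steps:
$c{\left(w \right)} = 2 w$
$r = 66$ ($r = \left(-4 - 4\right)^{2} - -2 = \left(-8\right)^{2} + 2 = 64 + 2 = 66$)
$z = 25$
$Z{\left(y,D \right)} = 66 + y$
$- 12 \left(c{\left(5 \right)} + Z{\left(-4,z \right)}\right) = - 12 \left(2 \cdot 5 + \left(66 - 4\right)\right) = - 12 \left(10 + 62\right) = \left(-12\right) 72 = -864$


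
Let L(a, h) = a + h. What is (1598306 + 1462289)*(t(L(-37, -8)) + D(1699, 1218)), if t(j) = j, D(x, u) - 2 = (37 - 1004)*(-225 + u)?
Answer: -2939009803030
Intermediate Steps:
D(x, u) = 217577 - 967*u (D(x, u) = 2 + (37 - 1004)*(-225 + u) = 2 - 967*(-225 + u) = 2 + (217575 - 967*u) = 217577 - 967*u)
(1598306 + 1462289)*(t(L(-37, -8)) + D(1699, 1218)) = (1598306 + 1462289)*((-37 - 8) + (217577 - 967*1218)) = 3060595*(-45 + (217577 - 1177806)) = 3060595*(-45 - 960229) = 3060595*(-960274) = -2939009803030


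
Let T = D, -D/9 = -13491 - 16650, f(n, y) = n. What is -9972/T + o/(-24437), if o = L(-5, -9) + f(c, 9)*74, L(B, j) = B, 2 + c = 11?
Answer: -46999397/736555617 ≈ -0.063810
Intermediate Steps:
c = 9 (c = -2 + 11 = 9)
o = 661 (o = -5 + 9*74 = -5 + 666 = 661)
D = 271269 (D = -9*(-13491 - 16650) = -9*(-30141) = 271269)
T = 271269
-9972/T + o/(-24437) = -9972/271269 + 661/(-24437) = -9972*1/271269 + 661*(-1/24437) = -1108/30141 - 661/24437 = -46999397/736555617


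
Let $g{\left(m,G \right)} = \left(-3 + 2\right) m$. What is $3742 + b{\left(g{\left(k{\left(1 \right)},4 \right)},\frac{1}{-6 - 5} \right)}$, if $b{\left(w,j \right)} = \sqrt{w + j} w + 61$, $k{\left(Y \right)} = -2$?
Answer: $3803 + \frac{2 \sqrt{231}}{11} \approx 3805.8$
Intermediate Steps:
$g{\left(m,G \right)} = - m$
$b{\left(w,j \right)} = 61 + w \sqrt{j + w}$ ($b{\left(w,j \right)} = \sqrt{j + w} w + 61 = w \sqrt{j + w} + 61 = 61 + w \sqrt{j + w}$)
$3742 + b{\left(g{\left(k{\left(1 \right)},4 \right)},\frac{1}{-6 - 5} \right)} = 3742 + \left(61 + \left(-1\right) \left(-2\right) \sqrt{\frac{1}{-6 - 5} - -2}\right) = 3742 + \left(61 + 2 \sqrt{\frac{1}{-11} + 2}\right) = 3742 + \left(61 + 2 \sqrt{- \frac{1}{11} + 2}\right) = 3742 + \left(61 + 2 \sqrt{\frac{21}{11}}\right) = 3742 + \left(61 + 2 \frac{\sqrt{231}}{11}\right) = 3742 + \left(61 + \frac{2 \sqrt{231}}{11}\right) = 3803 + \frac{2 \sqrt{231}}{11}$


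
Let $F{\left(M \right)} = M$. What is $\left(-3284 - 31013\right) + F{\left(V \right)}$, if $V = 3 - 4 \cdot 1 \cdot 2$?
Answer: $-34302$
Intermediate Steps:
$V = -5$ ($V = 3 - 8 = -5$)
$\left(-3284 - 31013\right) + F{\left(V \right)} = \left(-3284 - 31013\right) - 5 = -34297 - 5 = -34302$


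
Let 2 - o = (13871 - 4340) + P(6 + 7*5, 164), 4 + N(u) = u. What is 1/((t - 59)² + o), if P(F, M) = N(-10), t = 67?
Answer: -1/9451 ≈ -0.00010581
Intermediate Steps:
N(u) = -4 + u
P(F, M) = -14 (P(F, M) = -4 - 10 = -14)
o = -9515 (o = 2 - ((13871 - 4340) - 14) = 2 - (9531 - 14) = 2 - 1*9517 = 2 - 9517 = -9515)
1/((t - 59)² + o) = 1/((67 - 59)² - 9515) = 1/(8² - 9515) = 1/(64 - 9515) = 1/(-9451) = -1/9451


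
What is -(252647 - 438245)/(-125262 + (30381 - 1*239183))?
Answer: -92799/167032 ≈ -0.55558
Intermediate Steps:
-(252647 - 438245)/(-125262 + (30381 - 1*239183)) = -(-185598)/(-125262 + (30381 - 239183)) = -(-185598)/(-125262 - 208802) = -(-185598)/(-334064) = -(-185598)*(-1)/334064 = -1*92799/167032 = -92799/167032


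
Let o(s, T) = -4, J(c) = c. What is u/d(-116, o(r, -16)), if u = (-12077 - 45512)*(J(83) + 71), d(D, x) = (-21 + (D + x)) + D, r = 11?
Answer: 8868706/257 ≈ 34509.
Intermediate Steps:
d(D, x) = -21 + x + 2*D (d(D, x) = (-21 + D + x) + D = -21 + x + 2*D)
u = -8868706 (u = (-12077 - 45512)*(83 + 71) = -57589*154 = -8868706)
u/d(-116, o(r, -16)) = -8868706/(-21 - 4 + 2*(-116)) = -8868706/(-21 - 4 - 232) = -8868706/(-257) = -8868706*(-1/257) = 8868706/257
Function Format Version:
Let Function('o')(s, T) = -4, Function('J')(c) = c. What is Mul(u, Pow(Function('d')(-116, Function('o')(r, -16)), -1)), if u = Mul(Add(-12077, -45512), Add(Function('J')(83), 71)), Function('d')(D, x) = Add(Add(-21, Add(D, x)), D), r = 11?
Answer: Rational(8868706, 257) ≈ 34509.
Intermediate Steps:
Function('d')(D, x) = Add(-21, x, Mul(2, D)) (Function('d')(D, x) = Add(Add(-21, D, x), D) = Add(-21, x, Mul(2, D)))
u = -8868706 (u = Mul(Add(-12077, -45512), Add(83, 71)) = Mul(-57589, 154) = -8868706)
Mul(u, Pow(Function('d')(-116, Function('o')(r, -16)), -1)) = Mul(-8868706, Pow(Add(-21, -4, Mul(2, -116)), -1)) = Mul(-8868706, Pow(Add(-21, -4, -232), -1)) = Mul(-8868706, Pow(-257, -1)) = Mul(-8868706, Rational(-1, 257)) = Rational(8868706, 257)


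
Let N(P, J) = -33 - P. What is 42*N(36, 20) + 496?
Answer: -2402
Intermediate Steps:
42*N(36, 20) + 496 = 42*(-33 - 1*36) + 496 = 42*(-33 - 36) + 496 = 42*(-69) + 496 = -2898 + 496 = -2402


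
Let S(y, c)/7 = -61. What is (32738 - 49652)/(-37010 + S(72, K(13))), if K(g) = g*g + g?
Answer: 5638/12479 ≈ 0.45180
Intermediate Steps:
K(g) = g + g**2 (K(g) = g**2 + g = g + g**2)
S(y, c) = -427 (S(y, c) = 7*(-61) = -427)
(32738 - 49652)/(-37010 + S(72, K(13))) = (32738 - 49652)/(-37010 - 427) = -16914/(-37437) = -16914*(-1/37437) = 5638/12479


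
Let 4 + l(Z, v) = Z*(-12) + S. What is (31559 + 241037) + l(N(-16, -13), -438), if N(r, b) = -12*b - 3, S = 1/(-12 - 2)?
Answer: 3790583/14 ≈ 2.7076e+5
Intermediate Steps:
S = -1/14 (S = 1/(-14) = -1/14 ≈ -0.071429)
N(r, b) = -3 - 12*b
l(Z, v) = -57/14 - 12*Z (l(Z, v) = -4 + (Z*(-12) - 1/14) = -4 + (-12*Z - 1/14) = -4 + (-1/14 - 12*Z) = -57/14 - 12*Z)
(31559 + 241037) + l(N(-16, -13), -438) = (31559 + 241037) + (-57/14 - 12*(-3 - 12*(-13))) = 272596 + (-57/14 - 12*(-3 + 156)) = 272596 + (-57/14 - 12*153) = 272596 + (-57/14 - 1836) = 272596 - 25761/14 = 3790583/14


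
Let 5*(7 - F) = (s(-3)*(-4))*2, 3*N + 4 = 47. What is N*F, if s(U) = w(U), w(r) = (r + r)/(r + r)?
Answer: 1849/15 ≈ 123.27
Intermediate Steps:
N = 43/3 (N = -4/3 + (⅓)*47 = -4/3 + 47/3 = 43/3 ≈ 14.333)
w(r) = 1 (w(r) = (2*r)/((2*r)) = (2*r)*(1/(2*r)) = 1)
s(U) = 1
F = 43/5 (F = 7 - 1*(-4)*2/5 = 7 - (-4)*2/5 = 7 - ⅕*(-8) = 7 + 8/5 = 43/5 ≈ 8.6000)
N*F = (43/3)*(43/5) = 1849/15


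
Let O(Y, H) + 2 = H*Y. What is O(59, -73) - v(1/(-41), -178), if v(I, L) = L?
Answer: -4131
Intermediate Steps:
O(Y, H) = -2 + H*Y
O(59, -73) - v(1/(-41), -178) = (-2 - 73*59) - 1*(-178) = (-2 - 4307) + 178 = -4309 + 178 = -4131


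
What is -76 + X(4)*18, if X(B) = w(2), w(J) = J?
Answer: -40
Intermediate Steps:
X(B) = 2
-76 + X(4)*18 = -76 + 2*18 = -76 + 36 = -40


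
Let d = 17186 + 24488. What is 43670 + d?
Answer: 85344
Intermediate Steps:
d = 41674
43670 + d = 43670 + 41674 = 85344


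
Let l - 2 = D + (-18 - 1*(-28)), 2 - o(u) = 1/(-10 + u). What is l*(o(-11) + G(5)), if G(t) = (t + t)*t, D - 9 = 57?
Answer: 28418/7 ≈ 4059.7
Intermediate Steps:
D = 66 (D = 9 + 57 = 66)
G(t) = 2*t**2 (G(t) = (2*t)*t = 2*t**2)
o(u) = 2 - 1/(-10 + u)
l = 78 (l = 2 + (66 + (-18 - 1*(-28))) = 2 + (66 + (-18 + 28)) = 2 + (66 + 10) = 2 + 76 = 78)
l*(o(-11) + G(5)) = 78*((-21 + 2*(-11))/(-10 - 11) + 2*5**2) = 78*((-21 - 22)/(-21) + 2*25) = 78*(-1/21*(-43) + 50) = 78*(43/21 + 50) = 78*(1093/21) = 28418/7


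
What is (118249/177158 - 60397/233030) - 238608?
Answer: -2462616981660294/10320782185 ≈ -2.3861e+5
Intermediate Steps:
(118249/177158 - 60397/233030) - 238608 = 4213938186/10320782185 - 238608 = -2462616981660294/10320782185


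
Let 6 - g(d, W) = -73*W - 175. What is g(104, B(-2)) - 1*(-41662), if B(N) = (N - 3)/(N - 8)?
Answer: 83759/2 ≈ 41880.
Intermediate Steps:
B(N) = (-3 + N)/(-8 + N)
g(d, W) = 181 + 73*W (g(d, W) = 6 - (-73*W - 175) = 6 - (-175 - 73*W) = 6 + (175 + 73*W) = 181 + 73*W)
g(104, B(-2)) - 1*(-41662) = (181 + 73*((-3 - 2)/(-8 - 2))) - 1*(-41662) = (181 + 73*(-5/(-10))) + 41662 = (181 + 73*(-1/10*(-5))) + 41662 = (181 + 73*(1/2)) + 41662 = (181 + 73/2) + 41662 = 435/2 + 41662 = 83759/2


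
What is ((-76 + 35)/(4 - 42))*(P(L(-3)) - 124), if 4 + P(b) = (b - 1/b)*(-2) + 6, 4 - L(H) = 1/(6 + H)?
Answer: -87125/627 ≈ -138.96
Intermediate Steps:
L(H) = 4 - 1/(6 + H)
P(b) = 2 - 2*b + 2/b (P(b) = -4 + ((b - 1/b)*(-2) + 6) = -4 + ((-2*b + 2/b) + 6) = -4 + (6 - 2*b + 2/b) = 2 - 2*b + 2/b)
((-76 + 35)/(4 - 42))*(P(L(-3)) - 124) = ((-76 + 35)/(4 - 42))*((2 - 2*(23 + 4*(-3))/(6 - 3) + 2/(((23 + 4*(-3))/(6 - 3)))) - 124) = (-41/(-38))*((2 - 2*(23 - 12)/3 + 2/(((23 - 12)/3))) - 124) = (-41*(-1/38))*((2 - 2*11/3 + 2/(((⅓)*11))) - 124) = 41*((2 - 2*11/3 + 2/(11/3)) - 124)/38 = 41*((2 - 22/3 + 2*(3/11)) - 124)/38 = 41*((2 - 22/3 + 6/11) - 124)/38 = 41*(-158/33 - 124)/38 = (41/38)*(-4250/33) = -87125/627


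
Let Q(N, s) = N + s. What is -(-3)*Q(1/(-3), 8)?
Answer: 23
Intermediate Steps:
-(-3)*Q(1/(-3), 8) = -(-3)*(1/(-3) + 8) = -(-3)*(-⅓ + 8) = -(-3)*23/3 = -1*(-23) = 23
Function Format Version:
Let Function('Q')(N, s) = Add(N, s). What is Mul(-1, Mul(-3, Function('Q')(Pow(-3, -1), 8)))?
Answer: 23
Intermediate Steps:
Mul(-1, Mul(-3, Function('Q')(Pow(-3, -1), 8))) = Mul(-1, Mul(-3, Add(Pow(-3, -1), 8))) = Mul(-1, Mul(-3, Add(Rational(-1, 3), 8))) = Mul(-1, Mul(-3, Rational(23, 3))) = Mul(-1, -23) = 23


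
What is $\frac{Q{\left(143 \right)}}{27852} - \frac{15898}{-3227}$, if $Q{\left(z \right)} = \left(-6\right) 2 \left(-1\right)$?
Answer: $\frac{36902485}{7489867} \approx 4.927$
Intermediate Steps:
$Q{\left(z \right)} = 12$ ($Q{\left(z \right)} = \left(-12\right) \left(-1\right) = 12$)
$\frac{Q{\left(143 \right)}}{27852} - \frac{15898}{-3227} = \frac{12}{27852} - \frac{15898}{-3227} = 12 \cdot \frac{1}{27852} - - \frac{15898}{3227} = \frac{1}{2321} + \frac{15898}{3227} = \frac{36902485}{7489867}$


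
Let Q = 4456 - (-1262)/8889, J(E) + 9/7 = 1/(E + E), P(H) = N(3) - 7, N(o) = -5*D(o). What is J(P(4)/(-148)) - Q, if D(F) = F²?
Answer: -7208915347/1617798 ≈ -4456.0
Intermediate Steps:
N(o) = -5*o²
P(H) = -52 (P(H) = -5*3² - 7 = -5*9 - 7 = -45 - 7 = -52)
J(E) = -9/7 + 1/(2*E) (J(E) = -9/7 + 1/(E + E) = -9/7 + 1/(2*E))
Q = 39610646/8889 (Q = 4456 - (-1262)/8889 = 4456 - 1*(-1262/8889) = 4456 + 1262/8889 = 39610646/8889 ≈ 4456.1)
J(P(4)/(-148)) - Q = (7 - (-936)/(-148))/(14*((-52/(-148)))) - 1*39610646/8889 = (7 - (-936)*(-1)/148)/(14*((-52*(-1/148)))) - 39610646/8889 = (7 - 18*13/37)/(14*(13/37)) - 39610646/8889 = (1/14)*(37/13)*(7 - 234/37) - 39610646/8889 = (1/14)*(37/13)*(25/37) - 39610646/8889 = 25/182 - 39610646/8889 = -7208915347/1617798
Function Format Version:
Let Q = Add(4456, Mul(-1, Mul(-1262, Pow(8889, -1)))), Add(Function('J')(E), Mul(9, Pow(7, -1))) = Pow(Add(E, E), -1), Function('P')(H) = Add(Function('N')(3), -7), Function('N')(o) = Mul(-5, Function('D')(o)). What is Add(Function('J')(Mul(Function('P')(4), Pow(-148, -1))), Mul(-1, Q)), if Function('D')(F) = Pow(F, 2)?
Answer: Rational(-7208915347, 1617798) ≈ -4456.0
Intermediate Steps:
Function('N')(o) = Mul(-5, Pow(o, 2))
Function('P')(H) = -52 (Function('P')(H) = Add(Mul(-5, Pow(3, 2)), -7) = Add(Mul(-5, 9), -7) = Add(-45, -7) = -52)
Function('J')(E) = Add(Rational(-9, 7), Mul(Rational(1, 2), Pow(E, -1))) (Function('J')(E) = Add(Rational(-9, 7), Pow(Add(E, E), -1)) = Add(Rational(-9, 7), Pow(Mul(2, E), -1)) = Add(Rational(-9, 7), Mul(Rational(1, 2), Pow(E, -1))))
Q = Rational(39610646, 8889) (Q = Add(4456, Mul(-1, Mul(-1262, Rational(1, 8889)))) = Add(4456, Mul(-1, Rational(-1262, 8889))) = Add(4456, Rational(1262, 8889)) = Rational(39610646, 8889) ≈ 4456.1)
Add(Function('J')(Mul(Function('P')(4), Pow(-148, -1))), Mul(-1, Q)) = Add(Mul(Rational(1, 14), Pow(Mul(-52, Pow(-148, -1)), -1), Add(7, Mul(-18, Mul(-52, Pow(-148, -1))))), Mul(-1, Rational(39610646, 8889))) = Add(Mul(Rational(1, 14), Pow(Mul(-52, Rational(-1, 148)), -1), Add(7, Mul(-18, Mul(-52, Rational(-1, 148))))), Rational(-39610646, 8889)) = Add(Mul(Rational(1, 14), Pow(Rational(13, 37), -1), Add(7, Mul(-18, Rational(13, 37)))), Rational(-39610646, 8889)) = Add(Mul(Rational(1, 14), Rational(37, 13), Add(7, Rational(-234, 37))), Rational(-39610646, 8889)) = Add(Mul(Rational(1, 14), Rational(37, 13), Rational(25, 37)), Rational(-39610646, 8889)) = Add(Rational(25, 182), Rational(-39610646, 8889)) = Rational(-7208915347, 1617798)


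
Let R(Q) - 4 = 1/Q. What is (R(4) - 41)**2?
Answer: 21609/16 ≈ 1350.6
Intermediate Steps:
R(Q) = 4 + 1/Q
(R(4) - 41)**2 = ((4 + 1/4) - 41)**2 = (17/4 - 41)**2 = (-147/4)**2 = 21609/16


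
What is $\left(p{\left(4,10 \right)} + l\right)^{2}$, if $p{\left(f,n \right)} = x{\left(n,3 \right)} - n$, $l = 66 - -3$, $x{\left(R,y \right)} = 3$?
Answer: $3844$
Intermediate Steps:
$l = 69$ ($l = 66 + 3 = 69$)
$p{\left(f,n \right)} = 3 - n$
$\left(p{\left(4,10 \right)} + l\right)^{2} = \left(\left(3 - 10\right) + 69\right)^{2} = \left(-7 + 69\right)^{2} = 62^{2} = 3844$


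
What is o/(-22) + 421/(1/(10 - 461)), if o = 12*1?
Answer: -2088587/11 ≈ -1.8987e+5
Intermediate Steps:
o = 12
o/(-22) + 421/(1/(10 - 461)) = 12/(-22) + 421/(1/(10 - 461)) = 12*(-1/22) + 421/(1/(-451)) = -6/11 + 421/(-1/451) = -6/11 + 421*(-451) = -6/11 - 189871 = -2088587/11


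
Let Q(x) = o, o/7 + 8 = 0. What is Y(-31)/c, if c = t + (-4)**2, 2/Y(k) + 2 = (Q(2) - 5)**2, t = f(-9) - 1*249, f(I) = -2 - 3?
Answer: -1/442561 ≈ -2.2596e-6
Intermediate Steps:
f(I) = -5
o = -56 (o = -56 + 7*0 = -56 + 0 = -56)
Q(x) = -56
t = -254 (t = -5 - 1*249 = -5 - 249 = -254)
Y(k) = 2/3719 (Y(k) = 2/(-2 + (-56 - 5)**2) = 2/(-2 + (-61)**2) = 2/(-2 + 3721) = 2/3719)
c = -238 (c = -254 + (-4)**2 = -254 + 16 = -238)
Y(-31)/c = (2/3719)/(-238) = (2/3719)*(-1/238) = -1/442561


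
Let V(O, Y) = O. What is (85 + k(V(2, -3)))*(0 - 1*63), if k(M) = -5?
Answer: -5040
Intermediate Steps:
(85 + k(V(2, -3)))*(0 - 1*63) = (85 - 5)*(0 - 1*63) = 80*(0 - 63) = 80*(-63) = -5040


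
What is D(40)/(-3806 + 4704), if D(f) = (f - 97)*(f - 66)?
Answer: 741/449 ≈ 1.6503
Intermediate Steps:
D(f) = (-97 + f)*(-66 + f)
D(40)/(-3806 + 4704) = (6402 + 40² - 163*40)/(-3806 + 4704) = (6402 + 1600 - 6520)/898 = 1482*(1/898) = 741/449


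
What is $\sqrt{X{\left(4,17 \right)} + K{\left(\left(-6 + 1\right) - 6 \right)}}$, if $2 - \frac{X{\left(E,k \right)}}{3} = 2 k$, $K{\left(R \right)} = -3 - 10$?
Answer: $i \sqrt{109} \approx 10.44 i$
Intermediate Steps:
$K{\left(R \right)} = -13$
$X{\left(E,k \right)} = 6 - 6 k$ ($X{\left(E,k \right)} = 6 - 3 \cdot 2 k = 6 - 6 k$)
$\sqrt{X{\left(4,17 \right)} + K{\left(\left(-6 + 1\right) - 6 \right)}} = \sqrt{\left(6 - 102\right) - 13} = \sqrt{-96 - 13} = \sqrt{-109} = i \sqrt{109}$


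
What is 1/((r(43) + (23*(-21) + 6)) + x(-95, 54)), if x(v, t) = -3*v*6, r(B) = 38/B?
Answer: 43/53057 ≈ 0.00081045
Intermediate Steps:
x(v, t) = -18*v
1/((r(43) + (23*(-21) + 6)) + x(-95, 54)) = 1/((38/43 + (23*(-21) + 6)) - 18*(-95)) = 1/((38*(1/43) + (-483 + 6)) + 1710) = 1/((38/43 - 477) + 1710) = 1/(-20473/43 + 1710) = 1/(53057/43) = 43/53057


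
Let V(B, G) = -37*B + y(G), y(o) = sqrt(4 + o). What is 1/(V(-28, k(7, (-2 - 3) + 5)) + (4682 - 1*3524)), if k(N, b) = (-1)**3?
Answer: 2194/4813633 - sqrt(3)/4813633 ≈ 0.00045543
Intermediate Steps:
k(N, b) = -1
V(B, G) = sqrt(4 + G) - 37*B (V(B, G) = -37*B + sqrt(4 + G) = sqrt(4 + G) - 37*B)
1/(V(-28, k(7, (-2 - 3) + 5)) + (4682 - 1*3524)) = 1/((sqrt(4 - 1) - 37*(-28)) + (4682 - 1*3524)) = 1/((sqrt(3) + 1036) + (4682 - 3524)) = 1/((1036 + sqrt(3)) + 1158) = 1/(2194 + sqrt(3))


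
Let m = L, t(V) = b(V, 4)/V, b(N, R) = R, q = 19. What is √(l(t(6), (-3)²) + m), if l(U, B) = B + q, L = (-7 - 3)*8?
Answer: 2*I*√13 ≈ 7.2111*I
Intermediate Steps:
t(V) = 4/V
L = -80 (L = -10*8 = -80)
l(U, B) = 19 + B (l(U, B) = B + 19 = 19 + B)
m = -80
√(l(t(6), (-3)²) + m) = √((19 + (-3)²) - 80) = √((19 + 9) - 80) = √(28 - 80) = √(-52) = 2*I*√13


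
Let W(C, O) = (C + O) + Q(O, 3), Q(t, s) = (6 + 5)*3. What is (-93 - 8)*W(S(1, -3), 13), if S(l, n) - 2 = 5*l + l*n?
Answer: -5050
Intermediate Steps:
S(l, n) = 2 + 5*l + l*n (S(l, n) = 2 + (5*l + l*n) = 2 + 5*l + l*n)
Q(t, s) = 33 (Q(t, s) = 11*3 = 33)
W(C, O) = 33 + C + O (W(C, O) = (C + O) + 33 = 33 + C + O)
(-93 - 8)*W(S(1, -3), 13) = (-93 - 8)*(33 + (2 + 5*1 + 1*(-3)) + 13) = -101*(33 + (2 + 5 - 3) + 13) = -101*(33 + 4 + 13) = -101*50 = -5050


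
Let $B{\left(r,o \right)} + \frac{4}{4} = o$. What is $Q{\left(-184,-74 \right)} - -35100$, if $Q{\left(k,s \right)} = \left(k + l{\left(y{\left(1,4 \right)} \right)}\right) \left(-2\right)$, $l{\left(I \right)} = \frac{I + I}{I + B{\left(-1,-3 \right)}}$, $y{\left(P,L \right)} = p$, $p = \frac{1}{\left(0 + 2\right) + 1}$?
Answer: $\frac{390152}{11} \approx 35468.0$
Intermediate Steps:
$B{\left(r,o \right)} = -1 + o$
$p = \frac{1}{3}$ ($p = \frac{1}{2 + 1} = \frac{1}{3} \approx 0.33333$)
$y{\left(P,L \right)} = \frac{1}{3}$
$l{\left(I \right)} = \frac{2 I}{-4 + I}$ ($l{\left(I \right)} = \frac{I + I}{I - 4} = \frac{2 I}{I - 4} = \frac{2 I}{-4 + I}$)
$Q{\left(k,s \right)} = \frac{4}{11} - 2 k$ ($Q{\left(k,s \right)} = \left(k + 2 \cdot \frac{1}{3} \frac{1}{-4 + \frac{1}{3}}\right) \left(-2\right) = \left(k + 2 \cdot \frac{1}{3} \frac{1}{- \frac{11}{3}}\right) \left(-2\right) = \left(k + 2 \cdot \frac{1}{3} \left(- \frac{3}{11}\right)\right) \left(-2\right) = \left(k - \frac{2}{11}\right) \left(-2\right) = \left(- \frac{2}{11} + k\right) \left(-2\right) = \frac{4}{11} - 2 k$)
$Q{\left(-184,-74 \right)} - -35100 = \left(\frac{4}{11} - -368\right) - -35100 = \left(\frac{4}{11} + 368\right) + 35100 = \frac{4052}{11} + 35100 = \frac{390152}{11}$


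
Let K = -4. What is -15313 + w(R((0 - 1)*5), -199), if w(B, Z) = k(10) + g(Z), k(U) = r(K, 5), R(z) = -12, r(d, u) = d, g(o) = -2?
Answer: -15319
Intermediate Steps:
k(U) = -4
w(B, Z) = -6 (w(B, Z) = -4 - 2 = -6)
-15313 + w(R((0 - 1)*5), -199) = -15313 - 6 = -15319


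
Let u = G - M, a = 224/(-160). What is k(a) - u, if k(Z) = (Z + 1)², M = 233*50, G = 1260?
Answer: 259754/25 ≈ 10390.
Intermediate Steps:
M = 11650
a = -7/5 (a = 224*(-1/160) = -7/5 ≈ -1.4000)
u = -10390 (u = 1260 - 1*11650 = 1260 - 11650 = -10390)
k(Z) = (1 + Z)²
k(a) - u = (1 - 7/5)² - 1*(-10390) = (-⅖)² + 10390 = 4/25 + 10390 = 259754/25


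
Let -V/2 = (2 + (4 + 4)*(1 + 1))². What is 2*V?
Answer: -1296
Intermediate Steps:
V = -648 (V = -2*(2 + (4 + 4)*(1 + 1))² = -2*(2 + 8*2)² = -2*(2 + 16)² = -2*18² = -2*324 = -648)
2*V = 2*(-648) = -1296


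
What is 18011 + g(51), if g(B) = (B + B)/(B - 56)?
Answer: 89953/5 ≈ 17991.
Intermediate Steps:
g(B) = 2*B/(-56 + B) (g(B) = (2*B)/(-56 + B) = 2*B/(-56 + B))
18011 + g(51) = 18011 + 2*51/(-56 + 51) = 18011 + 2*51/(-5) = 18011 + 2*51*(-⅕) = 18011 - 102/5 = 89953/5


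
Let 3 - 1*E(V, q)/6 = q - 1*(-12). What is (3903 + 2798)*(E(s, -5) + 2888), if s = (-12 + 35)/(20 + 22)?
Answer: 19191664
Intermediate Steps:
s = 23/42 ≈ 0.54762
E(V, q) = -54 - 6*q (E(V, q) = 18 - 6*(q - 1*(-12)) = 18 - 6*(q + 12) = 18 - 6*(12 + q) = 18 + (-72 - 6*q) = -54 - 6*q)
(3903 + 2798)*(E(s, -5) + 2888) = (3903 + 2798)*((-54 - 6*(-5)) + 2888) = 6701*((-54 + 30) + 2888) = 6701*(-24 + 2888) = 6701*2864 = 19191664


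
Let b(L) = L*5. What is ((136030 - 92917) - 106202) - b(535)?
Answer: -65764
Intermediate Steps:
b(L) = 5*L
((136030 - 92917) - 106202) - b(535) = ((136030 - 92917) - 106202) - 5*535 = (43113 - 106202) - 1*2675 = -63089 - 2675 = -65764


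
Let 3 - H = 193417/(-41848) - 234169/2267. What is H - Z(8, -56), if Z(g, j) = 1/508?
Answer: 1336345072819/12048415832 ≈ 110.91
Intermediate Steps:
Z(g, j) = 1/508
H = 10522588899/94869416 (H = 3 - (193417/(-41848) - 234169/2267) = 3 - (193417*(-1/41848) - 234169*1/2267) = 3 - (-193417/41848 - 234169/2267) = 3 - 1*(-10237980651/94869416) = 3 + 10237980651/94869416 = 10522588899/94869416 ≈ 110.92)
H - Z(8, -56) = 10522588899/94869416 - 1*1/508 = 10522588899/94869416 - 1/508 = 1336345072819/12048415832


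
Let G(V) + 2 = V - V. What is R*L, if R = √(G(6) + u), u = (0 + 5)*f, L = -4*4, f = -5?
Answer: -48*I*√3 ≈ -83.138*I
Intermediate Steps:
G(V) = -2 (G(V) = -2 + (V - V) = -2 + 0 = -2)
L = -16
u = -25 (u = (0 + 5)*(-5) = 5*(-5) = -25)
R = 3*I*√3 (R = √(-2 - 25) = √(-27) = 3*I*√3 ≈ 5.1962*I)
R*L = (3*I*√3)*(-16) = -48*I*√3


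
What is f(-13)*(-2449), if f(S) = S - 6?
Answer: 46531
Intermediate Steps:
f(S) = -6 + S
f(-13)*(-2449) = (-6 - 13)*(-2449) = -19*(-2449) = 46531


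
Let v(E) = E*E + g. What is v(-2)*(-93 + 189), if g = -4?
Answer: 0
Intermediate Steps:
v(E) = -4 + E² (v(E) = E*E - 4 = E² - 4 = -4 + E²)
v(-2)*(-93 + 189) = (-4 + (-2)²)*(-93 + 189) = (-4 + 4)*96 = 0*96 = 0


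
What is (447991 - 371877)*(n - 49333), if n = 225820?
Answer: 13433131518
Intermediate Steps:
(447991 - 371877)*(n - 49333) = (447991 - 371877)*(225820 - 49333) = 76114*176487 = 13433131518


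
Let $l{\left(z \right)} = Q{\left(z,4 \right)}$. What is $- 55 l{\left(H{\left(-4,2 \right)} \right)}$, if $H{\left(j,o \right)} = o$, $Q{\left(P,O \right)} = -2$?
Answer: $110$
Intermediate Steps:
$l{\left(z \right)} = -2$
$- 55 l{\left(H{\left(-4,2 \right)} \right)} = \left(-55\right) \left(-2\right) = 110$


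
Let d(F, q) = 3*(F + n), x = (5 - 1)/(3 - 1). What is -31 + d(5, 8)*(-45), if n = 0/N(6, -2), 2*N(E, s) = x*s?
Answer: -706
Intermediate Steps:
x = 2 (x = 4/2 = 4*(½) = 2)
N(E, s) = s (N(E, s) = (2*s)/2 = s)
n = 0 (n = 0/(-2) = 0*(-½) = 0)
d(F, q) = 3*F (d(F, q) = 3*(F + 0) = 3*F)
-31 + d(5, 8)*(-45) = -31 + (3*5)*(-45) = -31 + 15*(-45) = -31 - 675 = -706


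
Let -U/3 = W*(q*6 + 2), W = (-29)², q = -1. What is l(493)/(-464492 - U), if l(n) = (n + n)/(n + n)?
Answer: -1/474584 ≈ -2.1071e-6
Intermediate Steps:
l(n) = 1 (l(n) = (2*n)/((2*n)) = (2*n)*(1/(2*n)) = 1)
W = 841
U = 10092 (U = -2523*(-1*6 + 2) = -2523*(-6 + 2) = -2523*(-4) = -3*(-3364) = 10092)
l(493)/(-464492 - U) = 1/(-464492 - 1*10092) = 1/(-464492 - 10092) = 1/(-474584) = 1*(-1/474584) = -1/474584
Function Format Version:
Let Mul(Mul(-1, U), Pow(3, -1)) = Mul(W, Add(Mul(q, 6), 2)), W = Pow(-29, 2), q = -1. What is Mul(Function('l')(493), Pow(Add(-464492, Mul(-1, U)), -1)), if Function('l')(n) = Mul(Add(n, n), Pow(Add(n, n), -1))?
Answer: Rational(-1, 474584) ≈ -2.1071e-6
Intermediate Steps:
Function('l')(n) = 1 (Function('l')(n) = Mul(Mul(2, n), Pow(Mul(2, n), -1)) = Mul(Mul(2, n), Mul(Rational(1, 2), Pow(n, -1))) = 1)
W = 841
U = 10092 (U = Mul(-3, Mul(841, Add(Mul(-1, 6), 2))) = Mul(-3, Mul(841, Add(-6, 2))) = Mul(-3, Mul(841, -4)) = Mul(-3, -3364) = 10092)
Mul(Function('l')(493), Pow(Add(-464492, Mul(-1, U)), -1)) = Mul(1, Pow(Add(-464492, Mul(-1, 10092)), -1)) = Mul(1, Pow(Add(-464492, -10092), -1)) = Mul(1, Pow(-474584, -1)) = Mul(1, Rational(-1, 474584)) = Rational(-1, 474584)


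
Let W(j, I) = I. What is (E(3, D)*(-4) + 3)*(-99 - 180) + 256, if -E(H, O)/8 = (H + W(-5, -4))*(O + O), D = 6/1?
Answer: 106555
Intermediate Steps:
D = 6 (D = 6*1 = 6)
E(H, O) = -16*O*(-4 + H) (E(H, O) = -8*(H - 4)*(O + O) = -8*(-4 + H)*2*O = -16*O*(-4 + H))
(E(3, D)*(-4) + 3)*(-99 - 180) + 256 = ((16*6*(4 - 1*3))*(-4) + 3)*(-99 - 180) + 256 = ((16*6*(4 - 3))*(-4) + 3)*(-279) + 256 = ((16*6*1)*(-4) + 3)*(-279) + 256 = (96*(-4) + 3)*(-279) + 256 = (-384 + 3)*(-279) + 256 = -381*(-279) + 256 = 106299 + 256 = 106555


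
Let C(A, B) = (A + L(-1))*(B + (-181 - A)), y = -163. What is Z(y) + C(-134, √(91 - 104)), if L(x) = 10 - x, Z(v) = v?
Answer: 5618 - 123*I*√13 ≈ 5618.0 - 443.48*I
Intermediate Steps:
C(A, B) = (11 + A)*(-181 + B - A) (C(A, B) = (A + (10 - 1*(-1)))*(B + (-181 - A)) = (A + (10 + 1))*(-181 + B - A) = (A + 11)*(-181 + B - A) = (11 + A)*(-181 + B - A))
Z(y) + C(-134, √(91 - 104)) = -163 + (-1991 - 1*(-134)² - 192*(-134) + 11*√(91 - 104) - 134*√(91 - 104)) = -163 + (-1991 - 1*17956 + 25728 + 11*√(-13) - 134*I*√13) = -163 + (-1991 - 17956 + 25728 + 11*(I*√13) - 134*I*√13) = -163 + (-1991 - 17956 + 25728 + 11*I*√13 - 134*I*√13) = -163 + (5781 - 123*I*√13) = 5618 - 123*I*√13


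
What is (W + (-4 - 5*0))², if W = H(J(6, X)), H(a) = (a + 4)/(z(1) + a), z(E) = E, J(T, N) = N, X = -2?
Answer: 36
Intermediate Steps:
H(a) = (4 + a)/(1 + a) (H(a) = (a + 4)/(1 + a) = (4 + a)/(1 + a))
W = -2 (W = (4 - 2)/(1 - 2) = 2/(-1) = -1*2 = -2)
(W + (-4 - 5*0))² = (-2 + (-4 - 5*0))² = (-2 + (-4 + 0))² = (-2 - 4)² = (-6)² = 36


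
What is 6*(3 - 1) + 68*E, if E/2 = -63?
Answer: -8556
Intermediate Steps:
E = -126 (E = 2*(-63) = -126)
6*(3 - 1) + 68*E = 6*(3 - 1) + 68*(-126) = 6*2 - 8568 = 12 - 8568 = -8556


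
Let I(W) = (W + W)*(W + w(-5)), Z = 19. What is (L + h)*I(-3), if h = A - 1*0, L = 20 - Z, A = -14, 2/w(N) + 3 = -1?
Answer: -273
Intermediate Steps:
w(N) = -½ (w(N) = 2/(-3 - 1) = 2/(-4) = 2*(-¼) = -½)
L = 1 (L = 20 - 1*19 = 20 - 19 = 1)
h = -14 (h = -14 - 1*0 = -14 + 0 = -14)
I(W) = 2*W*(-½ + W) (I(W) = (W + W)*(W - ½) = (2*W)*(-½ + W) = 2*W*(-½ + W))
(L + h)*I(-3) = (1 - 14)*(-3*(-1 + 2*(-3))) = -(-39)*(-1 - 6) = -(-39)*(-7) = -13*21 = -273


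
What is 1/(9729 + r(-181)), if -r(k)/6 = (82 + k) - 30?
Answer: 1/10503 ≈ 9.5211e-5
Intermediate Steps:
r(k) = -312 - 6*k (r(k) = -6*((82 + k) - 30) = -6*(52 + k) = -312 - 6*k)
1/(9729 + r(-181)) = 1/(9729 + (-312 - 6*(-181))) = 1/(9729 + (-312 + 1086)) = 1/(9729 + 774) = 1/10503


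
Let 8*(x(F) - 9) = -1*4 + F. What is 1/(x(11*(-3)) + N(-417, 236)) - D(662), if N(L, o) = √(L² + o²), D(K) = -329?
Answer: 966747691/2938443 + 64*√229585/14692215 ≈ 329.00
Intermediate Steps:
x(F) = 17/2 + F/8 (x(F) = 9 + (-1*4 + F)/8 = 9 + (-4 + F)/8 = 9 + (-½ + F/8) = 17/2 + F/8)
1/(x(11*(-3)) + N(-417, 236)) - D(662) = 1/((17/2 + (11*(-3))/8) + √((-417)² + 236²)) - 1*(-329) = 1/((17/2 + (⅛)*(-33)) + √(173889 + 55696)) + 329 = 1/((17/2 - 33/8) + √229585) + 329 = 1/(35/8 + √229585) + 329 = 329 + 1/(35/8 + √229585)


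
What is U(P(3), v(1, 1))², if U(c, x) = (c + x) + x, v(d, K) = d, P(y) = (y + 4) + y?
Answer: 144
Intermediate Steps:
P(y) = 4 + 2*y (P(y) = (4 + y) + y = 4 + 2*y)
U(c, x) = c + 2*x
U(P(3), v(1, 1))² = ((4 + 2*3) + 2*1)² = ((4 + 6) + 2)² = (10 + 2)² = 12² = 144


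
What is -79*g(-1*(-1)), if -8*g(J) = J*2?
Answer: 79/4 ≈ 19.750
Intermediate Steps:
g(J) = -J/4 (g(J) = -J*2/8 = -J/4)
-79*g(-1*(-1)) = -(-79)*(-1*(-1))/4 = -(-79)/4 = -79*(-1/4) = 79/4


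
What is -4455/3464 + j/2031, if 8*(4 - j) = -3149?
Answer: -1917683/1758846 ≈ -1.0903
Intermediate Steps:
j = 3181/8 (j = 4 - 1/8*(-3149) = 4 + 3149/8 = 3181/8 ≈ 397.63)
-4455/3464 + j/2031 = -4455/3464 + (3181/8)/2031 = -4455*1/3464 + (3181/8)*(1/2031) = -4455/3464 + 3181/16248 = -1917683/1758846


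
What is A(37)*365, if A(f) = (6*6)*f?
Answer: 486180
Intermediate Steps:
A(f) = 36*f
A(37)*365 = (36*37)*365 = 1332*365 = 486180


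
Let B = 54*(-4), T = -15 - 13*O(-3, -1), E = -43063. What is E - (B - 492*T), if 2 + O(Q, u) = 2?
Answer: -50227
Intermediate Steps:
O(Q, u) = 0 (O(Q, u) = -2 + 2 = 0)
T = -15 (T = -15 - 13*0 = -15 + 0 = -15)
B = -216
E - (B - 492*T) = -43063 - (-216 - 492*(-15)) = -43063 - (-216 + 7380) = -43063 - 1*7164 = -43063 - 7164 = -50227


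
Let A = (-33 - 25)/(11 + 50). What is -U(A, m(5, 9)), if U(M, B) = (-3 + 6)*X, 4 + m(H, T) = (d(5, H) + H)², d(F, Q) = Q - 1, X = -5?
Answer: 15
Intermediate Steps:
d(F, Q) = -1 + Q
m(H, T) = -4 + (-1 + 2*H)² (m(H, T) = -4 + ((-1 + H) + H)² = -4 + (-1 + 2*H)²)
A = -58/61 ≈ -0.95082
U(M, B) = -15 (U(M, B) = (-3 + 6)*(-5) = 3*(-5) = -15)
-U(A, m(5, 9)) = -1*(-15) = 15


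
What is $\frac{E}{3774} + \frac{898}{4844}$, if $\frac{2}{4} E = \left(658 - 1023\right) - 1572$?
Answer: $- \frac{3844151}{4570314} \approx -0.84111$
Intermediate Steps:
$E = -3874$ ($E = 2 \left(\left(658 - 1023\right) - 1572\right) = 2 \left(-365 - 1572\right) = 2 \left(-1937\right) = -3874$)
$\frac{E}{3774} + \frac{898}{4844} = - \frac{3874}{3774} + \frac{898}{4844} = \left(-3874\right) \frac{1}{3774} + 898 \cdot \frac{1}{4844} = - \frac{1937}{1887} + \frac{449}{2422} = - \frac{3844151}{4570314}$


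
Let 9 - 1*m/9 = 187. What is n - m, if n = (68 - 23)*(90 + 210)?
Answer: 15102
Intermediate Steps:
m = -1602 (m = 81 - 9*187 = 81 - 1683 = -1602)
n = 13500 (n = 45*300 = 13500)
n - m = 13500 - 1*(-1602) = 13500 + 1602 = 15102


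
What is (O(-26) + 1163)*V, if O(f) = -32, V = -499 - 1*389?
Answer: -1004328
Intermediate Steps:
V = -888 (V = -499 - 389 = -888)
(O(-26) + 1163)*V = (-32 + 1163)*(-888) = 1131*(-888) = -1004328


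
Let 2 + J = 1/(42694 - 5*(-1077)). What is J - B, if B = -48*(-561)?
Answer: -1294767469/48079 ≈ -26930.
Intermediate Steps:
B = 26928
J = -96157/48079 (J = -2 + 1/(42694 - 5*(-1077)) = -2 + 1/(42694 + 5385) = -2 + 1/48079 = -96157/48079 ≈ -2.0000)
J - B = -96157/48079 - 1*26928 = -96157/48079 - 26928 = -1294767469/48079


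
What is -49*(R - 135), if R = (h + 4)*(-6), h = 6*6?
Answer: 18375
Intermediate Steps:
h = 36
R = -240 (R = (36 + 4)*(-6) = 40*(-6) = -240)
-49*(R - 135) = -49*(-240 - 135) = -49*(-375) = 18375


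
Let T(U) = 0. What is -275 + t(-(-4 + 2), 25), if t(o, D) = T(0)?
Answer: -275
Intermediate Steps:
t(o, D) = 0
-275 + t(-(-4 + 2), 25) = -275 + 0 = -275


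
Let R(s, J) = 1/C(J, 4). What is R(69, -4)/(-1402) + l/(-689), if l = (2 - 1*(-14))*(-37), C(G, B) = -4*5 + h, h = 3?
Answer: 14110417/16421626 ≈ 0.85926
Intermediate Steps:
C(G, B) = -17 (C(G, B) = -4*5 + 3 = -20 + 3 = -17)
l = -592 (l = (2 + 14)*(-37) = 16*(-37) = -592)
R(s, J) = -1/17 (R(s, J) = 1/(-17) = -1/17)
R(69, -4)/(-1402) + l/(-689) = -1/17/(-1402) - 592/(-689) = -1/17*(-1/1402) - 592*(-1/689) = 1/23834 + 592/689 = 14110417/16421626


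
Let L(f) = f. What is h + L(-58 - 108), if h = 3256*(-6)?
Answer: -19702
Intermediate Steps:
h = -19536
h + L(-58 - 108) = -19536 + (-58 - 108) = -19536 - 166 = -19702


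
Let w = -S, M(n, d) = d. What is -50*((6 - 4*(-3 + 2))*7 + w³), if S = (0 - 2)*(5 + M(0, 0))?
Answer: -53500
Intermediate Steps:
S = -10 (S = (0 - 2)*(5 + 0) = -2*5 = -10)
w = 10 (w = -1*(-10) = 10)
-50*((6 - 4*(-3 + 2))*7 + w³) = -50*((6 - 4*(-3 + 2))*7 + 10³) = -50*((6 - 4*(-1))*7 + 1000) = -50*((6 + 4)*7 + 1000) = -50*(10*7 + 1000) = -50*(70 + 1000) = -50*1070 = -53500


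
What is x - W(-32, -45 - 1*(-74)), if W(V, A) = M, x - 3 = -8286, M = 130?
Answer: -8413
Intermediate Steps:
x = -8283 (x = 3 - 8286 = -8283)
W(V, A) = 130
x - W(-32, -45 - 1*(-74)) = -8283 - 1*130 = -8283 - 130 = -8413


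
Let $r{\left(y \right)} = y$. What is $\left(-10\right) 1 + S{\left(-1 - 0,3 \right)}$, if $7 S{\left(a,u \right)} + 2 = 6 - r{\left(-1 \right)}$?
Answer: $- \frac{65}{7} \approx -9.2857$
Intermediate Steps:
$S{\left(a,u \right)} = \frac{5}{7}$ ($S{\left(a,u \right)} = - \frac{2}{7} + \frac{6 - -1}{7} = - \frac{2}{7} + \frac{6 + 1}{7} = - \frac{2}{7} + \frac{1}{7} \cdot 7 = - \frac{2}{7} + 1 = \frac{5}{7}$)
$\left(-10\right) 1 + S{\left(-1 - 0,3 \right)} = \left(-10\right) 1 + \frac{5}{7} = -10 + \frac{5}{7} = - \frac{65}{7}$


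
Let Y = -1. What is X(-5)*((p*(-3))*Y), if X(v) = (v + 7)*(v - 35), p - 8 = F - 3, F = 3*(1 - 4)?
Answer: 960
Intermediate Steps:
F = -9 (F = 3*(-3) = -9)
p = -4 (p = 8 + (-9 - 3) = 8 - 12 = -4)
X(v) = (-35 + v)*(7 + v) (X(v) = (7 + v)*(-35 + v) = (-35 + v)*(7 + v))
X(-5)*((p*(-3))*Y) = (-245 + (-5)**2 - 28*(-5))*(-4*(-3)*(-1)) = (-245 + 25 + 140)*(12*(-1)) = -80*(-12) = 960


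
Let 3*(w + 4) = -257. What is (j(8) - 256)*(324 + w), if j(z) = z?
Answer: -174344/3 ≈ -58115.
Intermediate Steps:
w = -269/3 (w = -4 + (⅓)*(-257) = -4 - 257/3 = -269/3 ≈ -89.667)
(j(8) - 256)*(324 + w) = (8 - 256)*(324 - 269/3) = -248*703/3 = -174344/3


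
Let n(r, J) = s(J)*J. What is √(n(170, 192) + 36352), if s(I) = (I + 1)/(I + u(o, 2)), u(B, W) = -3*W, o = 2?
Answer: 4*√2195358/31 ≈ 191.18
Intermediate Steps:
s(I) = (1 + I)/(-6 + I) (s(I) = (I + 1)/(I - 3*2) = (1 + I)/(I - 6) = (1 + I)/(-6 + I))
n(r, J) = J*(1 + J)/(-6 + J) (n(r, J) = ((1 + J)/(-6 + J))*J = J*(1 + J)/(-6 + J))
√(n(170, 192) + 36352) = √(192*(1 + 192)/(-6 + 192) + 36352) = √(192*193/186 + 36352) = √(192*(1/186)*193 + 36352) = √(6176/31 + 36352) = √(1133088/31) = 4*√2195358/31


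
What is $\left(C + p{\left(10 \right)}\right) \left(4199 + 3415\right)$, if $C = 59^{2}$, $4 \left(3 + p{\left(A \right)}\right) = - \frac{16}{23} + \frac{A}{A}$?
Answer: $\frac{1218175281}{46} \approx 2.6482 \cdot 10^{7}$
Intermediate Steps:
$p{\left(A \right)} = - \frac{269}{92}$ ($p{\left(A \right)} = -3 + \frac{- \frac{16}{23} + \frac{A}{A}}{4} = -3 + \frac{\left(-16\right) \frac{1}{23} + 1}{4} = -3 + \frac{- \frac{16}{23} + 1}{4} = -3 + \frac{1}{4} \cdot \frac{7}{23} = -3 + \frac{7}{92} = - \frac{269}{92}$)
$C = 3481$
$\left(C + p{\left(10 \right)}\right) \left(4199 + 3415\right) = \left(3481 - \frac{269}{92}\right) \left(4199 + 3415\right) = \frac{319983}{92} \cdot 7614 = \frac{1218175281}{46}$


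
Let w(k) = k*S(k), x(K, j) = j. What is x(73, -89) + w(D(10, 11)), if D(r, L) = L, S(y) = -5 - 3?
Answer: -177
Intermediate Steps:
S(y) = -8
w(k) = -8*k (w(k) = k*(-8) = -8*k)
x(73, -89) + w(D(10, 11)) = -89 - 8*11 = -89 - 88 = -177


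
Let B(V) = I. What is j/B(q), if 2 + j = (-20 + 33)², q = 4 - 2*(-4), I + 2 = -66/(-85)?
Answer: -14195/104 ≈ -136.49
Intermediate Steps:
I = -104/85 (I = -2 - 66/(-85) = -2 - 66*(-1/85) = -2 + 66/85 = -104/85 ≈ -1.2235)
q = 12 (q = 4 + 8 = 12)
B(V) = -104/85
j = 167 (j = -2 + (-20 + 33)² = -2 + 13² = -2 + 169 = 167)
j/B(q) = 167/(-104/85) = 167*(-85/104) = -14195/104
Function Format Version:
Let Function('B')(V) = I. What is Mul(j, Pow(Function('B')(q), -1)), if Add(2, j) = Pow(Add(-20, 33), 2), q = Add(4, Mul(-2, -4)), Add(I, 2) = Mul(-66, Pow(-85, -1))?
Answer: Rational(-14195, 104) ≈ -136.49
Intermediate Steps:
I = Rational(-104, 85) (I = Add(-2, Mul(-66, Pow(-85, -1))) = Add(-2, Mul(-66, Rational(-1, 85))) = Add(-2, Rational(66, 85)) = Rational(-104, 85) ≈ -1.2235)
q = 12 (q = Add(4, 8) = 12)
Function('B')(V) = Rational(-104, 85)
j = 167 (j = Add(-2, Pow(Add(-20, 33), 2)) = Add(-2, Pow(13, 2)) = Add(-2, 169) = 167)
Mul(j, Pow(Function('B')(q), -1)) = Mul(167, Pow(Rational(-104, 85), -1)) = Mul(167, Rational(-85, 104)) = Rational(-14195, 104)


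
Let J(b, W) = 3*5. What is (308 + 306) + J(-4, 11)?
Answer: 629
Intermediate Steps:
J(b, W) = 15
(308 + 306) + J(-4, 11) = (308 + 306) + 15 = 614 + 15 = 629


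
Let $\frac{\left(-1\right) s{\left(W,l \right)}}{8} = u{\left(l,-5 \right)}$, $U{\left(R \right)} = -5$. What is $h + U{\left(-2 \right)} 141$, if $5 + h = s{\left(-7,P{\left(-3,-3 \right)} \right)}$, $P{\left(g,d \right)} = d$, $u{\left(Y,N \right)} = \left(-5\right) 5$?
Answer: $-510$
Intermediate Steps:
$u{\left(Y,N \right)} = -25$
$s{\left(W,l \right)} = 200$ ($s{\left(W,l \right)} = \left(-8\right) \left(-25\right) = 200$)
$h = 195$ ($h = -5 + 200 = 195$)
$h + U{\left(-2 \right)} 141 = 195 - 705 = -510$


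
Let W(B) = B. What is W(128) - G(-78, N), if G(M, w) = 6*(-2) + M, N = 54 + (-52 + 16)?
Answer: 218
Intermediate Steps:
N = 18 (N = 54 - 36 = 18)
G(M, w) = -12 + M
W(128) - G(-78, N) = 128 - (-12 - 78) = 128 - 1*(-90) = 128 + 90 = 218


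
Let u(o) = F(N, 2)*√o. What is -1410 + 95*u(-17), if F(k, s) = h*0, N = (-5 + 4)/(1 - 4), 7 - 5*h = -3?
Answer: -1410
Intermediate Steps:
h = 2 (h = 7/5 - ⅕*(-3) = 7/5 + ⅗ = 2)
N = ⅓ (N = -1/(-3) = -1*(-⅓) = ⅓ ≈ 0.33333)
F(k, s) = 0 (F(k, s) = 2*0 = 0)
u(o) = 0 (u(o) = 0*√o = 0)
-1410 + 95*u(-17) = -1410 + 95*0 = -1410 + 0 = -1410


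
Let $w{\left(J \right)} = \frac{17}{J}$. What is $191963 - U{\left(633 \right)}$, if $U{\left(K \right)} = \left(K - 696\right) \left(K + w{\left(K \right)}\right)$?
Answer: $\frac{48919019}{211} \approx 2.3184 \cdot 10^{5}$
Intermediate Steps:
$U{\left(K \right)} = \left(-696 + K\right) \left(K + \frac{17}{K}\right)$ ($U{\left(K \right)} = \left(K - 696\right) \left(K + \frac{17}{K}\right) = \left(-696 + K\right) \left(K + \frac{17}{K}\right)$)
$191963 - U{\left(633 \right)} = 191963 - \left(17 + 633^{2} - \frac{11832}{633} - 440568\right) = 191963 - \left(17 + 400689 - \frac{3944}{211} - 440568\right) = 191963 - - \frac{8414826}{211} = 191963 + \frac{8414826}{211} = \frac{48919019}{211}$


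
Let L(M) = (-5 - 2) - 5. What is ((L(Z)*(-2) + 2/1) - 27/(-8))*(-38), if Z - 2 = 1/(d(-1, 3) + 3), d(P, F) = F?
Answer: -4465/4 ≈ -1116.3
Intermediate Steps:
Z = 13/6 (Z = 2 + 1/(3 + 3) = 2 + 1/6 = 2 + ⅙ = 13/6 ≈ 2.1667)
L(M) = -12 (L(M) = -7 - 5 = -12)
((L(Z)*(-2) + 2/1) - 27/(-8))*(-38) = ((-12*(-2) + 2/1) - 27/(-8))*(-38) = ((24 + 2*1) - 27*(-⅛))*(-38) = ((24 + 2) + 27/8)*(-38) = (26 + 27/8)*(-38) = (235/8)*(-38) = -4465/4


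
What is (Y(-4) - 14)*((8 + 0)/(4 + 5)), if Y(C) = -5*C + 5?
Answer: 88/9 ≈ 9.7778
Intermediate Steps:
Y(C) = 5 - 5*C
(Y(-4) - 14)*((8 + 0)/(4 + 5)) = ((5 - 5*(-4)) - 14)*((8 + 0)/(4 + 5)) = ((5 + 20) - 14)*(8/9) = (25 - 14)*(8*(⅑)) = 11*(8/9) = 88/9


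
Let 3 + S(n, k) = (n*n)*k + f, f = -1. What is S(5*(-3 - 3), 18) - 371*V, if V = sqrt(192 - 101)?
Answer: 16196 - 371*sqrt(91) ≈ 12657.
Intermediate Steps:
S(n, k) = -4 + k*n**2 (S(n, k) = -3 + ((n*n)*k - 1) = -3 + (n**2*k - 1) = -3 + (k*n**2 - 1) = -3 + (-1 + k*n**2) = -4 + k*n**2)
V = sqrt(91) ≈ 9.5394
S(5*(-3 - 3), 18) - 371*V = (-4 + 18*(5*(-3 - 3))**2) - 371*sqrt(91) = (-4 + 18*(5*(-6))**2) - 371*sqrt(91) = (-4 + 18*(-30)**2) - 371*sqrt(91) = (-4 + 18*900) - 371*sqrt(91) = (-4 + 16200) - 371*sqrt(91) = 16196 - 371*sqrt(91)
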